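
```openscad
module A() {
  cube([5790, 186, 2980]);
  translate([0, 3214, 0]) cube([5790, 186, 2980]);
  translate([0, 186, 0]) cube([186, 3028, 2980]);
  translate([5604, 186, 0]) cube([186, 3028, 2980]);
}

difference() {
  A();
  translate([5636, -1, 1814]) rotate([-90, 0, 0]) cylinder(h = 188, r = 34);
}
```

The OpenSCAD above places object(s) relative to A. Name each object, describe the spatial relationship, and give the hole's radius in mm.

A is a house frame. The house frame has a circular hole through its front wall. The hole's radius is 34 mm.

The subtracted cylinder has r = 34 mm.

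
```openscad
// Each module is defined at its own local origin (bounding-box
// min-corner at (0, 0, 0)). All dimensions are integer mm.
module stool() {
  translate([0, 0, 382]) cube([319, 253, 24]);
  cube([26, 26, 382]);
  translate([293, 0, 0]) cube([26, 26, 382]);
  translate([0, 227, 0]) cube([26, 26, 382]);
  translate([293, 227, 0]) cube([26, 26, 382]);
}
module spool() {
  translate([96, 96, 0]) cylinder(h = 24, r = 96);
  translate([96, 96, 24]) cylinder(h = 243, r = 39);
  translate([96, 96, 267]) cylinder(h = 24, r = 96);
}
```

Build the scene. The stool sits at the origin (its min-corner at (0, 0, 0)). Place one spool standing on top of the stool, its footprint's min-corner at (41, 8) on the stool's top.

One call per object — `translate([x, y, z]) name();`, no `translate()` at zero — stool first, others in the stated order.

stool();
translate([41, 8, 406]) spool();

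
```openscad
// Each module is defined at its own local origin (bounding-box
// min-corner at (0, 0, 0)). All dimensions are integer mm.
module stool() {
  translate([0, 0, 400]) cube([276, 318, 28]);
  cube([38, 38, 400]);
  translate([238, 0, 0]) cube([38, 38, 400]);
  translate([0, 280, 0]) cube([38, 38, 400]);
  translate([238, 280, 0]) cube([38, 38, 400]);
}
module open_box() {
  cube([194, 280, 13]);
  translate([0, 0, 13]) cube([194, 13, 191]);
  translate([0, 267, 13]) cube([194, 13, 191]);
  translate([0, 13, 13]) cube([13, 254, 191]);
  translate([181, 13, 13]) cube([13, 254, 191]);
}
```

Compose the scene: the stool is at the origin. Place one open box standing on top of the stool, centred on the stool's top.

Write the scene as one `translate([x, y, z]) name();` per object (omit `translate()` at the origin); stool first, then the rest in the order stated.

stool();
translate([41, 19, 428]) open_box();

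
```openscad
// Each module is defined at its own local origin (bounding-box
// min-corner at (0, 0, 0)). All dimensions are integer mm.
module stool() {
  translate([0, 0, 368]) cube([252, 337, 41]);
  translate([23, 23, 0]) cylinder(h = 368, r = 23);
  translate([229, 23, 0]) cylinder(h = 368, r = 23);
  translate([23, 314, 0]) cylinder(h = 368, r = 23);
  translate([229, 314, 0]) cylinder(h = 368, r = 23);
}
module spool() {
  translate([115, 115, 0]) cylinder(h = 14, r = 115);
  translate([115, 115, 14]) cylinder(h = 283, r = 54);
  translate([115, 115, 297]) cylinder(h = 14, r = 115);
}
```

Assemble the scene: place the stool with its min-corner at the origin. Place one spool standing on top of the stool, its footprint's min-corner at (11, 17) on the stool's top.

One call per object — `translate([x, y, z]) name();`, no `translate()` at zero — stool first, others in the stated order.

stool();
translate([11, 17, 409]) spool();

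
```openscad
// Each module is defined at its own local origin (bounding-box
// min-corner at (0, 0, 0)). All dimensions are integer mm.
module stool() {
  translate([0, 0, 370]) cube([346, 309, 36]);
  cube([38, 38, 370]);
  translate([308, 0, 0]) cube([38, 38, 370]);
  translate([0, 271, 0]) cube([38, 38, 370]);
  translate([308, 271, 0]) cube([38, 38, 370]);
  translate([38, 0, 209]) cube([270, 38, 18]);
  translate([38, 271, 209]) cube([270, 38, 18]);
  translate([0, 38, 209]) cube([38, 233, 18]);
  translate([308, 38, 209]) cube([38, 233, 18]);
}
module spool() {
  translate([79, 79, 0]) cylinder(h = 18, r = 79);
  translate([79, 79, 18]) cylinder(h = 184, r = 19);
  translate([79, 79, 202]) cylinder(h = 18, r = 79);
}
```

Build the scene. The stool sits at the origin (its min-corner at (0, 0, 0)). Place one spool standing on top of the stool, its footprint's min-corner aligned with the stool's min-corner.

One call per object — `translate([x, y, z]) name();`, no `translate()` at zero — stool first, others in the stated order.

stool();
translate([0, 0, 406]) spool();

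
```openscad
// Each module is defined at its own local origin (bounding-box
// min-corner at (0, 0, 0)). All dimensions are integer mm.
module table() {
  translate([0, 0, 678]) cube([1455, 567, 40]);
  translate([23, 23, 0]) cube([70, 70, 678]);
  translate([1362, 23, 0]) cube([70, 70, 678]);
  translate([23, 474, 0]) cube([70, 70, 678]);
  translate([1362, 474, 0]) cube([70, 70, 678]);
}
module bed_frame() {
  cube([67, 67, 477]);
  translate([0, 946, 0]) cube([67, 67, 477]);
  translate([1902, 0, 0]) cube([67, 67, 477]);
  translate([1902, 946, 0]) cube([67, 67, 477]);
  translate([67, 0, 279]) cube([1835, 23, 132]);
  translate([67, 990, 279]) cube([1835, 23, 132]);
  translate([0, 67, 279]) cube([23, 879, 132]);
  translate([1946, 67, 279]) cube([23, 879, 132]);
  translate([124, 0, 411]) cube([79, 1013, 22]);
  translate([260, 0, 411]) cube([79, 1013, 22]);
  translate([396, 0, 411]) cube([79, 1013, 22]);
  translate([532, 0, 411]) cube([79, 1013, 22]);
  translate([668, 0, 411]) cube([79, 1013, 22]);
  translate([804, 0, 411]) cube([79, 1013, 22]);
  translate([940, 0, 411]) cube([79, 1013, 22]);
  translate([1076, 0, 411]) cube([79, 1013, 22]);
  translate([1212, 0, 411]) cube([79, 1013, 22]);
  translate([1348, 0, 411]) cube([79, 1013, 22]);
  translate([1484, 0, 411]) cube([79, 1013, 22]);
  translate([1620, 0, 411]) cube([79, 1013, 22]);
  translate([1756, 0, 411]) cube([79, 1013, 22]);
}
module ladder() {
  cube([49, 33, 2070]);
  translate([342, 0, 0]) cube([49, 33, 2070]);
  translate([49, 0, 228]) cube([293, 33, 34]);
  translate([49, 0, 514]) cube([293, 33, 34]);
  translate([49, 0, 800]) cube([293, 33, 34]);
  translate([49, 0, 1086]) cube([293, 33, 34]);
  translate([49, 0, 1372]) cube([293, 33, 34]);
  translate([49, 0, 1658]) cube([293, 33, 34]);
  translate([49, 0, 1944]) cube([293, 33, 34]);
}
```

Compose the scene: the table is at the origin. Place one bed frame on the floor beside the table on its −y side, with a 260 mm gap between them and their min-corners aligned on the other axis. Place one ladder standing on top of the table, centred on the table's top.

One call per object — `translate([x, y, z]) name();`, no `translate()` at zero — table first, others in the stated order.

table();
translate([0, -1273, 0]) bed_frame();
translate([532, 267, 718]) ladder();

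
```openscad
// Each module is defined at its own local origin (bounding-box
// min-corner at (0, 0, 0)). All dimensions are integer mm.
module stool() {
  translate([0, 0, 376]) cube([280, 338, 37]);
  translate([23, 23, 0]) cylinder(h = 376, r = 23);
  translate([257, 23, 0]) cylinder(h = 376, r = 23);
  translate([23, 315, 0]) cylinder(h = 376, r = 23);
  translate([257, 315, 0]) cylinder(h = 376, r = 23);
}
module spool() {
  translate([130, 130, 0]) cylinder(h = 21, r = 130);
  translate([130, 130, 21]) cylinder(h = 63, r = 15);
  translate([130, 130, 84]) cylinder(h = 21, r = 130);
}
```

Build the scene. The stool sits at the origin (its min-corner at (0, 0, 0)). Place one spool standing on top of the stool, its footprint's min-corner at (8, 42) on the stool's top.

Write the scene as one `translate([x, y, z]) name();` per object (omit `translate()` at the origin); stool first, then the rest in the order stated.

stool();
translate([8, 42, 413]) spool();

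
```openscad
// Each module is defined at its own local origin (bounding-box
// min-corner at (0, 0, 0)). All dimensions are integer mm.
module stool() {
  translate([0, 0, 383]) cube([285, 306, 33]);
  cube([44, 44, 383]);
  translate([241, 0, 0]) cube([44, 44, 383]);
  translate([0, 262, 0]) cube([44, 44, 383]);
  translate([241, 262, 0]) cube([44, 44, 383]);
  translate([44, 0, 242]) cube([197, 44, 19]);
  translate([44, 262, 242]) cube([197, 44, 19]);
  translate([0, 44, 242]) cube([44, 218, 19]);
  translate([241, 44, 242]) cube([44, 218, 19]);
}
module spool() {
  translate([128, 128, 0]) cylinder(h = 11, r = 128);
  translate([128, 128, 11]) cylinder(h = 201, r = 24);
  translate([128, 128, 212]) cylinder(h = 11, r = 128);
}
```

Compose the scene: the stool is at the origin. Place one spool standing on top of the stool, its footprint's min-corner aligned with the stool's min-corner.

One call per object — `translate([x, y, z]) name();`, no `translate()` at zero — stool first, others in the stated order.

stool();
translate([0, 0, 416]) spool();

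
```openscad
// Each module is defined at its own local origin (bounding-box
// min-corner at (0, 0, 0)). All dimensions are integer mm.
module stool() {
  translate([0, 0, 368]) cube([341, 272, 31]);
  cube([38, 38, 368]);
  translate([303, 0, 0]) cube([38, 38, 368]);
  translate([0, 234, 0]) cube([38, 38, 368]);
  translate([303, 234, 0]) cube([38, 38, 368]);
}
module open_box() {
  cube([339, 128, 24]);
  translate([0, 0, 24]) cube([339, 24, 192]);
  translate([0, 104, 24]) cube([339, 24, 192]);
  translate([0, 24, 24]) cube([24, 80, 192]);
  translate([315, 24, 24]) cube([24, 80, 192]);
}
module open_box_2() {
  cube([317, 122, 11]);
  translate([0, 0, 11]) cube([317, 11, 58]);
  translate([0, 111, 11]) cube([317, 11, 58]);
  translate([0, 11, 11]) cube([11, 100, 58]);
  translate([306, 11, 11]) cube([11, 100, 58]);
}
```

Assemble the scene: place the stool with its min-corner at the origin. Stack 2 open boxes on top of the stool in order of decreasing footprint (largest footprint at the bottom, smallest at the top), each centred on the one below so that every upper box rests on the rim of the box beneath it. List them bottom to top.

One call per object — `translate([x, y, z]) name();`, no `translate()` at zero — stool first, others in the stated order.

stool();
translate([1, 72, 399]) open_box();
translate([12, 75, 615]) open_box_2();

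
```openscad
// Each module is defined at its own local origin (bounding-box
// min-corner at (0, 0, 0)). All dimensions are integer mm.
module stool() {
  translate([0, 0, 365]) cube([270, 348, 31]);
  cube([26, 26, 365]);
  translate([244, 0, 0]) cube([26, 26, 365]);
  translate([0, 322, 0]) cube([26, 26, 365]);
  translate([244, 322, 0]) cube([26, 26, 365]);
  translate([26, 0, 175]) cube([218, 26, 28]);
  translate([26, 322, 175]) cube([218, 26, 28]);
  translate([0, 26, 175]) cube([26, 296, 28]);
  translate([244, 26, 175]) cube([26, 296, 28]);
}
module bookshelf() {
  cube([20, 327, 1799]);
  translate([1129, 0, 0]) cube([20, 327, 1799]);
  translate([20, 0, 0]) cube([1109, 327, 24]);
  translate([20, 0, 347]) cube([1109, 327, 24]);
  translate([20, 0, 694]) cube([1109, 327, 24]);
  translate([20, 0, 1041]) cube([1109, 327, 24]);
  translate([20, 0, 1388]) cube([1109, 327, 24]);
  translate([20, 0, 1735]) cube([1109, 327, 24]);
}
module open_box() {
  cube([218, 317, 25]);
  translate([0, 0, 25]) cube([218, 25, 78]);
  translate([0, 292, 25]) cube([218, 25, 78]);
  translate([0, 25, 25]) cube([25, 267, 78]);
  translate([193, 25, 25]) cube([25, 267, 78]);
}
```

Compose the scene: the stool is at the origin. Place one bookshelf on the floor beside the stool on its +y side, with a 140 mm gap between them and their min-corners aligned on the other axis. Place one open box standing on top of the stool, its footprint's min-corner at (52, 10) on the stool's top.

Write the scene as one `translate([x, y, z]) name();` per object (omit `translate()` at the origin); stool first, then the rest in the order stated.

stool();
translate([0, 488, 0]) bookshelf();
translate([52, 10, 396]) open_box();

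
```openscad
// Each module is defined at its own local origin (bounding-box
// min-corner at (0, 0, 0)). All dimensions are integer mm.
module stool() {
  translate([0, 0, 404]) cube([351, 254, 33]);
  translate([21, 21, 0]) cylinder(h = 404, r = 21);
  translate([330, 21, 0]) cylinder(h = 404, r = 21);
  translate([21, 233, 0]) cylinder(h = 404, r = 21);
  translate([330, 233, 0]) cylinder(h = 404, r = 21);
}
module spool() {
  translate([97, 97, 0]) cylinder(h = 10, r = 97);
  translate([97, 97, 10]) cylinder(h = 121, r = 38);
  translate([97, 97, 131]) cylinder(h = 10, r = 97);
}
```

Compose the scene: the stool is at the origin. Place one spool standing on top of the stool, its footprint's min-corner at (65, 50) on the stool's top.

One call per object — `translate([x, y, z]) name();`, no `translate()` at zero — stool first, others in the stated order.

stool();
translate([65, 50, 437]) spool();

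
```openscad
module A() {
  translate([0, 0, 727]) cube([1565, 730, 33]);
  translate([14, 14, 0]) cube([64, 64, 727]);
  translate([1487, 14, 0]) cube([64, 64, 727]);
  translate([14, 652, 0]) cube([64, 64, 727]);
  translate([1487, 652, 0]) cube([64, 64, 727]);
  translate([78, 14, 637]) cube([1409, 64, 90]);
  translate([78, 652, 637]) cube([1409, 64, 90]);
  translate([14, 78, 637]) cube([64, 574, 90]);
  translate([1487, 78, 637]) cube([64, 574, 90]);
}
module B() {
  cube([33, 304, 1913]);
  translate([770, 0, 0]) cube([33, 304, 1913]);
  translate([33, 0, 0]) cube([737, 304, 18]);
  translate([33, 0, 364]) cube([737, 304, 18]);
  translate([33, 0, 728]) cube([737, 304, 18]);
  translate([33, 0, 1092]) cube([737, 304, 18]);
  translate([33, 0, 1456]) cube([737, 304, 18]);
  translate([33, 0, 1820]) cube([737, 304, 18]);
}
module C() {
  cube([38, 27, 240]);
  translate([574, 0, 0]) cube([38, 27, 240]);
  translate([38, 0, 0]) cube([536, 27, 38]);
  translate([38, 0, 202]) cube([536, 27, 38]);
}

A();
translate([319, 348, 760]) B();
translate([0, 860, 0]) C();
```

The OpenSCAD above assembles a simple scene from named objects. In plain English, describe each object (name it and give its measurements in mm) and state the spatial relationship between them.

A is a table: top 1565 mm (x) × 730 mm (y), 33 mm thick, upper face at z = 760 mm, on four 64×64 mm square legs, each inset 14 mm from the nearest pair of top edges, running from z = 0 to the bottom of the top. Four apron rails, 64 mm thick and 90 mm tall, run between adjacent legs with their top edges flush with the underside of the top and their outer faces flush with the legs' outer faces.

B is a bookshelf 803 mm wide overall, 304 mm deep and 1913 mm tall. The two sides are 33 mm thick vertical panels. 6 horizontal shelves of 18 mm thickness span between the inner faces of the sides; the lowest shelf sits on the floor and shelves are stacked with a clear vertical gap of 346 mm between each pair.

C is a rectangular picture frame lying in the x–z plane (depth along y). The opening is 536 mm wide (x) by 164 mm tall (z), surrounded by a border 38 mm wide on all four sides. The frame is 27 mm deep and is made of two full-height vertical stiles with two horizontal rails fitted between them.

The bookshelf is on top of the table. The picture frame is on the floor beside the table on its +y side.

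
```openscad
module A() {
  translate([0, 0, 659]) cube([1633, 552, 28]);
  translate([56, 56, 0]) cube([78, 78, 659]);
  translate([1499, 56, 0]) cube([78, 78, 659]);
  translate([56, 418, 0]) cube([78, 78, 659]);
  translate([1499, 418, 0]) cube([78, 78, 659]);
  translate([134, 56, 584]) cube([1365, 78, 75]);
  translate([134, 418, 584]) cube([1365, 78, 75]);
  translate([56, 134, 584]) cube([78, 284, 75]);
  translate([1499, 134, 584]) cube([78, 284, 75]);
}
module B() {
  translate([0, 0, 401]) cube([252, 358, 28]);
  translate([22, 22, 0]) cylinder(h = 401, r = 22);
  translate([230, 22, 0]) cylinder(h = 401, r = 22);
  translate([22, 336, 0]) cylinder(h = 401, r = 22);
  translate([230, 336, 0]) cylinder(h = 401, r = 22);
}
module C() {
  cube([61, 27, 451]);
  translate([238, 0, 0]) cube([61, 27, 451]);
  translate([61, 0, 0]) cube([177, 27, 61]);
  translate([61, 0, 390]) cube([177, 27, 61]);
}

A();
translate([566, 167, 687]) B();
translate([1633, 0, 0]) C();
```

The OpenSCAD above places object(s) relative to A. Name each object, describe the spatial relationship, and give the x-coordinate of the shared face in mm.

The table's +x face and the picture frame's −x face are both at x = 1633 mm.

A is a table. B is a stool. C is a picture frame. The stool is on top of the table. The picture frame is against the table's +x side, with their −y faces flush. The x-coordinate of the shared face is 1633 mm.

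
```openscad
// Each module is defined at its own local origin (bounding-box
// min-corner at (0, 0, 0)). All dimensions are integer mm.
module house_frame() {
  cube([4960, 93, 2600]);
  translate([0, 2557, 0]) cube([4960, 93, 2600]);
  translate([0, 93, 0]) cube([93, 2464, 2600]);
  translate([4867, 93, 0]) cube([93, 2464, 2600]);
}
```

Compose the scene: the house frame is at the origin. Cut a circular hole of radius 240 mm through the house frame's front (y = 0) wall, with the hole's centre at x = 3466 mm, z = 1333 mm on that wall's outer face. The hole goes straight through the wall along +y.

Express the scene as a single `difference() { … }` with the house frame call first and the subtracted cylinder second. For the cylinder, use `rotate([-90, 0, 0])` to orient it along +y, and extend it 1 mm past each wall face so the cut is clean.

difference() {
  house_frame();
  translate([3466, -1, 1333]) rotate([-90, 0, 0]) cylinder(h = 95, r = 240);
}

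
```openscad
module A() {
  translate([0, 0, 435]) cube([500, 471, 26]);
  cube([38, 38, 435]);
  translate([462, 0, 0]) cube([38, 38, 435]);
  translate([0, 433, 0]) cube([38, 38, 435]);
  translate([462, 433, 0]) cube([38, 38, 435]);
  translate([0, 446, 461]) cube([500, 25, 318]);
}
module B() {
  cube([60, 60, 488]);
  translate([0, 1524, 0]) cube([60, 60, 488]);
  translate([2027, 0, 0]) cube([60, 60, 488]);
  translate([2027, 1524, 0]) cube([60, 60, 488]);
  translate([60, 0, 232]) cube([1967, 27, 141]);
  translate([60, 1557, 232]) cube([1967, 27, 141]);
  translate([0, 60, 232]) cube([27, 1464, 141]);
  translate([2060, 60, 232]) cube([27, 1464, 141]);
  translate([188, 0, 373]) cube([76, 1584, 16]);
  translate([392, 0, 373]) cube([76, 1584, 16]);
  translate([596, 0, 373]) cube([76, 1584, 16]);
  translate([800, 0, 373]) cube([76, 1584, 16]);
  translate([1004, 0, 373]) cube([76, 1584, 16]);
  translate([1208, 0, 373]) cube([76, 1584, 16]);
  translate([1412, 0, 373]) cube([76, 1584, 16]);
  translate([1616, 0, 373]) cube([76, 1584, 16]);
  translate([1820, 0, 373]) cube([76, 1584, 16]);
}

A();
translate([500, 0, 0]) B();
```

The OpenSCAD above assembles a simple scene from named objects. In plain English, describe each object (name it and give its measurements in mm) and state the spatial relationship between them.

A is a chair. The seat is a 500×471×26 mm slab with its top at z = 461 mm, on four 38×38 mm corner legs (flush with the seat edges, standing on z = 0). A flat backrest 25 mm thick, 318 mm tall, spans the full seat width and rises from the seat top along its +y edge, rear face flush with the rear of the seat.

B is a bed frame 2087 mm long (x) by 1584 mm wide (y). Four 60×60 mm corner posts, 488 mm tall, at the corners of the footprint. Four rails of 27 mm thickness and 141 mm height run between adjacent posts with their undersides at z = 232 mm, their outer faces flush with the outside of the frame (the two x-running rails run between the posts' inner faces; the two y-running rails run between the posts' inner faces). 9 slats, each 76 mm wide (x) and 16 mm thick, lie across the top of the two x-running rails, running the full 1584 mm width of the frame in y; the slats are evenly spaced along x between the inner faces of the end posts with equal gaps (rounded down to the nearest mm) at the −x end and between each pair — any rounding remainder accumulates at the +x end.

The bed frame is against the chair's +x side, with their −y faces flush.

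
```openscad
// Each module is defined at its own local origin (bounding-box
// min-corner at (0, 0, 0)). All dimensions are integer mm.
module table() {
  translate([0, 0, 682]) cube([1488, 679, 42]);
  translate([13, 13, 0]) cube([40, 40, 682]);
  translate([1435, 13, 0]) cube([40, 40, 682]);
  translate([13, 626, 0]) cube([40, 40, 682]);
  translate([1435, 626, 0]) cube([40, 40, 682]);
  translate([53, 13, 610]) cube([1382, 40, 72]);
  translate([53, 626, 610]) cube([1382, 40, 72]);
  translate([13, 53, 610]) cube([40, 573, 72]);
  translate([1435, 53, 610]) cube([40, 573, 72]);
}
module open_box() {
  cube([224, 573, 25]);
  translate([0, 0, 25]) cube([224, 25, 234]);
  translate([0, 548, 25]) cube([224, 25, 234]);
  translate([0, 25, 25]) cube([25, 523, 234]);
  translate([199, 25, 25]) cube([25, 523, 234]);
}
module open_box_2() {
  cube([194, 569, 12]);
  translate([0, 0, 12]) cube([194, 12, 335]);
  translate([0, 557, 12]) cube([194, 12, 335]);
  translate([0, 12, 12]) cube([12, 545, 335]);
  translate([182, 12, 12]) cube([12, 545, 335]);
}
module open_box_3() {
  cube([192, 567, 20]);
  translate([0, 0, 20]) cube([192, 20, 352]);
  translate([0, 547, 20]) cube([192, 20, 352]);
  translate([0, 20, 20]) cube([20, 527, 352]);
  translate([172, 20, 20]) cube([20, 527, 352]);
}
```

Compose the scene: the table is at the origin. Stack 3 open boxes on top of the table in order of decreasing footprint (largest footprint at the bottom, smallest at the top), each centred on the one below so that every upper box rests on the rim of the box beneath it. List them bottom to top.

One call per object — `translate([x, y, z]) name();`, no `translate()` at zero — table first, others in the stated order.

table();
translate([632, 53, 724]) open_box();
translate([647, 55, 983]) open_box_2();
translate([648, 56, 1330]) open_box_3();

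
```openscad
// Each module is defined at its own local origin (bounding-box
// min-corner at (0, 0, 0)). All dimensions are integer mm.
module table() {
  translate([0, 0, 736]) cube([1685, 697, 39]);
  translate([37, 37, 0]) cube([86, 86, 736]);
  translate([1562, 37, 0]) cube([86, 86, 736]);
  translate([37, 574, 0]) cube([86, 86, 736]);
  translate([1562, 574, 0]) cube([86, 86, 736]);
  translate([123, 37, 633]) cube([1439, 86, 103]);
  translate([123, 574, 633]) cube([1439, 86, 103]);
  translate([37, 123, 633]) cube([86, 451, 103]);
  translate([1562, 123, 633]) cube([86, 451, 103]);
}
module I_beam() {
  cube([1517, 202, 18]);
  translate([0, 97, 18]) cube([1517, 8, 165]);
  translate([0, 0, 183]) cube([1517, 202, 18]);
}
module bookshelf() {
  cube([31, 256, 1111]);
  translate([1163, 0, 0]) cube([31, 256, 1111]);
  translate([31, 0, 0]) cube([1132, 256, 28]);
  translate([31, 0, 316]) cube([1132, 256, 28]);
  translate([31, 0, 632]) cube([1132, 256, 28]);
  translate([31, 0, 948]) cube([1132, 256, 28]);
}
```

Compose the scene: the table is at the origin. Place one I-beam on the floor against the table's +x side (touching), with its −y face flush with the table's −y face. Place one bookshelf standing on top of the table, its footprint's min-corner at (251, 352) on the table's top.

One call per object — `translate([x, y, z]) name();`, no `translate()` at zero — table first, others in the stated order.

table();
translate([1685, 0, 0]) I_beam();
translate([251, 352, 775]) bookshelf();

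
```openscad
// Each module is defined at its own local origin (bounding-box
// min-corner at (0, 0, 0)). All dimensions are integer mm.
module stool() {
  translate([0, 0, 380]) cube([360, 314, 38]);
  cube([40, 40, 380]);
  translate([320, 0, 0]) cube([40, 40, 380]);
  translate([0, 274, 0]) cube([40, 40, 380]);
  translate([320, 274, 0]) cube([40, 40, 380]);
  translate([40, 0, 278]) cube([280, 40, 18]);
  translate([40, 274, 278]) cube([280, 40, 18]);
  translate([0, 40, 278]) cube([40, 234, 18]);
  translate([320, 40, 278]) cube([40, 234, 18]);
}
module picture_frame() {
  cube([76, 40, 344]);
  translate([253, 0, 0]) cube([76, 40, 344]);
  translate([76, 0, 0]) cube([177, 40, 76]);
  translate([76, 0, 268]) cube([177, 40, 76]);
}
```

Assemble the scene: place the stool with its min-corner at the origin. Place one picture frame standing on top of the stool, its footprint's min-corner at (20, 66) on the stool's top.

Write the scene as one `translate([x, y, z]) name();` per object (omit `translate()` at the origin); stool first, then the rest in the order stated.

stool();
translate([20, 66, 418]) picture_frame();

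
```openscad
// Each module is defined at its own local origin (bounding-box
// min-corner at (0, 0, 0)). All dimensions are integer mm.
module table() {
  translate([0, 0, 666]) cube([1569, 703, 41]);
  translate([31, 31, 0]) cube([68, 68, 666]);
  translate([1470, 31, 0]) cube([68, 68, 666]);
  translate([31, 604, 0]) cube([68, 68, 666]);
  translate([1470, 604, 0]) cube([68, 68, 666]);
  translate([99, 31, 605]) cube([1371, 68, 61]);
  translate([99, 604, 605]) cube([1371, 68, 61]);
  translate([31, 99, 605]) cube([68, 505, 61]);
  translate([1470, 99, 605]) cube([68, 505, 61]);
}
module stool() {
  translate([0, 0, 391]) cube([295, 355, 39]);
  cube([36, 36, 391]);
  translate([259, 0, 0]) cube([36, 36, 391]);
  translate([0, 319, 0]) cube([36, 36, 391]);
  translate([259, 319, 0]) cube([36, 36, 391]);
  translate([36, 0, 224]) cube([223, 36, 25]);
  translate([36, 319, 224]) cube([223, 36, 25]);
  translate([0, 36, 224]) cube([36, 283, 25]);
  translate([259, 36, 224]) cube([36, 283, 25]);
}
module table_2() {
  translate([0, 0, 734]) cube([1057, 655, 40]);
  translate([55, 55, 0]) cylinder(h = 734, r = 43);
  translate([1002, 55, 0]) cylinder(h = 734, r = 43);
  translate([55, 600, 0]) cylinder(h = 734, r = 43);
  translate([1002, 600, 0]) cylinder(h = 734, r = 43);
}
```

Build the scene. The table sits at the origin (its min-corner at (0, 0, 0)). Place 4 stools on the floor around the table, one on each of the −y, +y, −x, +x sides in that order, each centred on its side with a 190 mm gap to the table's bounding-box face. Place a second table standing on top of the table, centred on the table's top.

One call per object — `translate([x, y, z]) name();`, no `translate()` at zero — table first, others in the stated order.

table();
translate([637, -545, 0]) stool();
translate([637, 893, 0]) stool();
translate([-485, 174, 0]) stool();
translate([1759, 174, 0]) stool();
translate([256, 24, 707]) table_2();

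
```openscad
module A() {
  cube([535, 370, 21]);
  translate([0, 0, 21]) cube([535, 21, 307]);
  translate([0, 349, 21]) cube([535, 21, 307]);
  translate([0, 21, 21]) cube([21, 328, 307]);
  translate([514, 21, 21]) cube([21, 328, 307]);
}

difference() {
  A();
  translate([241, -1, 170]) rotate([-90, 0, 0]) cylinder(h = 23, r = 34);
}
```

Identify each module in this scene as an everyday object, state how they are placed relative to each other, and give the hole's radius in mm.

A is an open box. The open box has a circular hole through its front wall. The hole's radius is 34 mm.

The subtracted cylinder has r = 34 mm.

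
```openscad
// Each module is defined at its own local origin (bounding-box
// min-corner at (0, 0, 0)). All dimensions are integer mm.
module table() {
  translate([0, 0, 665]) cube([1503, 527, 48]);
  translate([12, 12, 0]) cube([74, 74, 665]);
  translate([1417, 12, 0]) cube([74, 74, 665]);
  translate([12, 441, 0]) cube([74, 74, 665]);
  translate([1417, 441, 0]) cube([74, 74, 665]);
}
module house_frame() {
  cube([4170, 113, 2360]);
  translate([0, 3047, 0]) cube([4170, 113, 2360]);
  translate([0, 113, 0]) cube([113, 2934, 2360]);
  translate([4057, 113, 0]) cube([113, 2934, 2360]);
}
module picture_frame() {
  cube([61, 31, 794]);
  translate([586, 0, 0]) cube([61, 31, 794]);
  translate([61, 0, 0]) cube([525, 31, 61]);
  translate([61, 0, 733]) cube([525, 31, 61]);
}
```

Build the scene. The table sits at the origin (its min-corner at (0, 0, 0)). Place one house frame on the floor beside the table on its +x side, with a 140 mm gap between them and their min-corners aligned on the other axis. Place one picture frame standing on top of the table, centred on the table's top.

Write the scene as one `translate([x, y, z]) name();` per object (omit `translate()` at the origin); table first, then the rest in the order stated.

table();
translate([1643, 0, 0]) house_frame();
translate([428, 248, 713]) picture_frame();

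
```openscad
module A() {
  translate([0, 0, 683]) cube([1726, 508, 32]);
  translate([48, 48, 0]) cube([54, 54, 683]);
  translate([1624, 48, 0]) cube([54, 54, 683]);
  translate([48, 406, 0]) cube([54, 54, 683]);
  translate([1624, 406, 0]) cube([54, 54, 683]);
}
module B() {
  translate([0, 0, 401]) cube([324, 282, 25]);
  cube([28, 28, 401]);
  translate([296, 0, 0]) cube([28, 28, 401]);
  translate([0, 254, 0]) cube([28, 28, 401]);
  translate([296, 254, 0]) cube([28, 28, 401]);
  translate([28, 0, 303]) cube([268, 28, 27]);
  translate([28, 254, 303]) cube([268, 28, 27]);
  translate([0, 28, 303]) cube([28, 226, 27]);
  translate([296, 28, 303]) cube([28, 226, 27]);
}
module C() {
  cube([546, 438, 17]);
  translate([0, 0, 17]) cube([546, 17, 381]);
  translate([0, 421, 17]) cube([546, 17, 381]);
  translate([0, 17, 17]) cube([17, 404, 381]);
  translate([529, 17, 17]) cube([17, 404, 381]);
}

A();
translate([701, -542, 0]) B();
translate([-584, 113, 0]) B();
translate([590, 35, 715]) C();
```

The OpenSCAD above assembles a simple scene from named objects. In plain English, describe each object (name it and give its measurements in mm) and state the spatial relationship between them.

A is a table: top 1726 mm (x) × 508 mm (y), 32 mm thick, upper face at z = 715 mm, on four 54×54 mm square legs, each inset 48 mm from the nearest pair of top edges, running from z = 0 to the bottom of the top.

B is a four-legged stool. The seat is 324×282 mm, 25 mm thick, top at z = 426 mm. It stands on four square legs, each 28×28 mm in cross-section, from z = 0 to the seat underside, each flush with a corner of the seat. Four stretchers, 28 mm wide and 27 mm tall, connect adjacent legs with their undersides at z = 303 mm, each running between the inner faces of the legs it joins and aligned with the legs' outer faces on the other axis.

C is an open-topped rectangular box: outside dimensions 546×438×398 mm, with a uniform wall and base thickness of 17 mm. The base is a full 546×438 slab on the floor; four walls sit on top of the base. The front and back walls (the −y and +y sides) span the full width; the two side walls fit between them.

Two stools sit around the table at the −y, −x sides. The open box is on top of the table, centred.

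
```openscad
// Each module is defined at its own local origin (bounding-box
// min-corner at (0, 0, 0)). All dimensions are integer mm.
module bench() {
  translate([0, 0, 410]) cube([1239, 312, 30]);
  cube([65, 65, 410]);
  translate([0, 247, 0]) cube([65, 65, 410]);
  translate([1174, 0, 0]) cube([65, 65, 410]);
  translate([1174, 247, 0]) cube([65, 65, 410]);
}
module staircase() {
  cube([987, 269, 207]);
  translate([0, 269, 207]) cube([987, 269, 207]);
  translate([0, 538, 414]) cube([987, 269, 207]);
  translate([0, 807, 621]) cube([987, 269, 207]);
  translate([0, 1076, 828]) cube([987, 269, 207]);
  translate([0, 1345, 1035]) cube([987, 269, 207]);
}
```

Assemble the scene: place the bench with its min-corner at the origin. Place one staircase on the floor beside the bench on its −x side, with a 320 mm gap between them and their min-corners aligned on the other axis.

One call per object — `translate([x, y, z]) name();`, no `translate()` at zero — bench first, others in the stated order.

bench();
translate([-1307, 0, 0]) staircase();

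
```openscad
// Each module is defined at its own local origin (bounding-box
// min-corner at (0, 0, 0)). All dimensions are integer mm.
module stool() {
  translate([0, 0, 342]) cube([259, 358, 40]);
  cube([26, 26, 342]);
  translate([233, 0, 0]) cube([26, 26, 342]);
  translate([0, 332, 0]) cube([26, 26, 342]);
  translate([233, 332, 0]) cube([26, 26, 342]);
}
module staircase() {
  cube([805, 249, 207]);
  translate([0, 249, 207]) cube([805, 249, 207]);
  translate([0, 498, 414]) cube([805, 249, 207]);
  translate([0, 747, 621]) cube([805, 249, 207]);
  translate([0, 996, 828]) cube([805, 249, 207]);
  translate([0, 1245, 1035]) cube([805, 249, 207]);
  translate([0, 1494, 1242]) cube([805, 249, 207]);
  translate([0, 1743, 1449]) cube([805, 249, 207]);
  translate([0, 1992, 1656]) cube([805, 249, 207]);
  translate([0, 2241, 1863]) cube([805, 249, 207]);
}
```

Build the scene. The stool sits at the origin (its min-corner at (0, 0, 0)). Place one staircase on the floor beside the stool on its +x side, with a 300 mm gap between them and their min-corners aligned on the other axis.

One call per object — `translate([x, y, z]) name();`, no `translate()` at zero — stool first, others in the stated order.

stool();
translate([559, 0, 0]) staircase();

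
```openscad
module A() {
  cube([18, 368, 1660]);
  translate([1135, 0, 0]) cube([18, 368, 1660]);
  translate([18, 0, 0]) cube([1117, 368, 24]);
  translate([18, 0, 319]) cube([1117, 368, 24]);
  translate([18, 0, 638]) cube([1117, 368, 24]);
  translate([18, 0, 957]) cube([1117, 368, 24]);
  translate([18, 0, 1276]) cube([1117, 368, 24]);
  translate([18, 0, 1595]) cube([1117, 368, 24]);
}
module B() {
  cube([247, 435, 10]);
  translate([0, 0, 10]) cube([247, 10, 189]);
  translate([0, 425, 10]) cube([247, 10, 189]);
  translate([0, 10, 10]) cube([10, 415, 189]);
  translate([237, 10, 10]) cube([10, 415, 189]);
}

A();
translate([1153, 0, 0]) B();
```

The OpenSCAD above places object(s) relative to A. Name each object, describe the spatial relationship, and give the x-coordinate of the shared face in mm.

A is a bookshelf. B is an open box. The open box is against the bookshelf's +x side, with their −y faces flush. The x-coordinate of the shared face is 1153 mm.

The bookshelf's +x face and the open box's −x face are both at x = 1153 mm.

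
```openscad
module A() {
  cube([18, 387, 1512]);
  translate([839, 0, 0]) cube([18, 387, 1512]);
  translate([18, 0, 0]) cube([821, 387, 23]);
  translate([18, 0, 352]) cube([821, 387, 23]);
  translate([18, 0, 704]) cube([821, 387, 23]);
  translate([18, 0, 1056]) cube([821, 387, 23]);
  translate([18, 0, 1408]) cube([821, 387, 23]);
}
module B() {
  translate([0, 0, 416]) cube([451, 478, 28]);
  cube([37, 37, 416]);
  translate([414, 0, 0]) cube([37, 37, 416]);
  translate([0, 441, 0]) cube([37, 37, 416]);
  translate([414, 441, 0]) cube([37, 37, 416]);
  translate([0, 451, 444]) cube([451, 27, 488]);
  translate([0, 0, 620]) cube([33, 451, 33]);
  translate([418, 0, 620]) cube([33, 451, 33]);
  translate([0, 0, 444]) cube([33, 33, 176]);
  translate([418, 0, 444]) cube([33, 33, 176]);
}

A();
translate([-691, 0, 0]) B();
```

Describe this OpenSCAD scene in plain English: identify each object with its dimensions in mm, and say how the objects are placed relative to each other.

A is a bookshelf 857 mm wide overall, 387 mm deep and 1512 mm tall. The two sides are 18 mm thick vertical panels. 5 horizontal shelves of 23 mm thickness span between the inner faces of the sides; the lowest shelf sits on the floor and shelves are stacked with a clear vertical gap of 329 mm between each pair.

B is a chair: 451×478 mm seat, 28 mm thick, top at z = 444 mm, on four 37 mm square corner legs flush with the seat edges. A 27 mm thick backrest slab spans the full seat width, extending 488 mm above the seat top, its back face flush with the seat's +y edge. Two armrests of 33×33 mm section run along each side from the seat's front edge to the front of the backrest, top faces 209 mm above the seat top and outer faces flush with the seat's x-edges; a 33×33 mm post under the front of each armrest stands on the seat at the front corner.

The chair is on the floor beside the bookshelf on its −x side.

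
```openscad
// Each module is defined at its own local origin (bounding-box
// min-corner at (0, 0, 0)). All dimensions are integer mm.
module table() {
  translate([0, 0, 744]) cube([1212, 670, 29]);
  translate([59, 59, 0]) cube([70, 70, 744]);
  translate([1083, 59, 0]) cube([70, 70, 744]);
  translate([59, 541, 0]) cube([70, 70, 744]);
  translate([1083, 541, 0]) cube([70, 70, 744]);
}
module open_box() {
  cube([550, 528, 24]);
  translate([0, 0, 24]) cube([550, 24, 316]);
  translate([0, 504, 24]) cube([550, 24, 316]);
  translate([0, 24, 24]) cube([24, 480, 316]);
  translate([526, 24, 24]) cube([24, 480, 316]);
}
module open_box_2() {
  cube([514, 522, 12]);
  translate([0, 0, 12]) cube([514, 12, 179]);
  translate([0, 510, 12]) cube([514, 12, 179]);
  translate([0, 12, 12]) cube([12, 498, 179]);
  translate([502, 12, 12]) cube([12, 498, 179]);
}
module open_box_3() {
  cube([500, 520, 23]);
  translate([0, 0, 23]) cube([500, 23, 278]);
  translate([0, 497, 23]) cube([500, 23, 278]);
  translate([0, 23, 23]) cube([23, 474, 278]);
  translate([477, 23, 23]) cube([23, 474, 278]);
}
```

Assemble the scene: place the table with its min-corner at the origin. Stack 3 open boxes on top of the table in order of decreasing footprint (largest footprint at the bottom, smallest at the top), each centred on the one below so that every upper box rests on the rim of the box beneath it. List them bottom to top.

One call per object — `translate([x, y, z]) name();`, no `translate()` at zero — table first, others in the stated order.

table();
translate([331, 71, 773]) open_box();
translate([349, 74, 1113]) open_box_2();
translate([356, 75, 1304]) open_box_3();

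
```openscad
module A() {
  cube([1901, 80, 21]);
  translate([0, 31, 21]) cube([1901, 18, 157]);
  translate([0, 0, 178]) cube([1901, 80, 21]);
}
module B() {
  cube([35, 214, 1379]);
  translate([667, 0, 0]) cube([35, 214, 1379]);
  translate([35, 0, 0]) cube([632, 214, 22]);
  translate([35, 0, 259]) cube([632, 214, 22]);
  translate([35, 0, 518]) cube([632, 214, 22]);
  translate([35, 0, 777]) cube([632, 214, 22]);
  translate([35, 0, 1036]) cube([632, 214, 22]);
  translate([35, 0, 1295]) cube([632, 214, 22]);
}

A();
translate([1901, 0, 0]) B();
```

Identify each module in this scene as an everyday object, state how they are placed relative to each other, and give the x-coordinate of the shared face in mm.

A is an I-beam. B is a bookshelf. The bookshelf is against the I-beam's +x side, with their −y faces flush. The x-coordinate of the shared face is 1901 mm.

The I-beam's +x face and the bookshelf's −x face are both at x = 1901 mm.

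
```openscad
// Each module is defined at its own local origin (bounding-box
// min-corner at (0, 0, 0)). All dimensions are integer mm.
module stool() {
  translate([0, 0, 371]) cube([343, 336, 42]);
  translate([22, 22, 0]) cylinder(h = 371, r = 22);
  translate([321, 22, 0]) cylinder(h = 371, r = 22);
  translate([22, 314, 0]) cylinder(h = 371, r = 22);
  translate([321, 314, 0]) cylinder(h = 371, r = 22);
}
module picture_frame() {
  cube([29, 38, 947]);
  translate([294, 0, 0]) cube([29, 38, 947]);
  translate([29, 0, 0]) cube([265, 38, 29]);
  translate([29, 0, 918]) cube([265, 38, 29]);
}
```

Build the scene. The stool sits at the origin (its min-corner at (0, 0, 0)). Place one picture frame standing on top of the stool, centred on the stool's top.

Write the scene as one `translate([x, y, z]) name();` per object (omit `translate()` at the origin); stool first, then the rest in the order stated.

stool();
translate([10, 149, 413]) picture_frame();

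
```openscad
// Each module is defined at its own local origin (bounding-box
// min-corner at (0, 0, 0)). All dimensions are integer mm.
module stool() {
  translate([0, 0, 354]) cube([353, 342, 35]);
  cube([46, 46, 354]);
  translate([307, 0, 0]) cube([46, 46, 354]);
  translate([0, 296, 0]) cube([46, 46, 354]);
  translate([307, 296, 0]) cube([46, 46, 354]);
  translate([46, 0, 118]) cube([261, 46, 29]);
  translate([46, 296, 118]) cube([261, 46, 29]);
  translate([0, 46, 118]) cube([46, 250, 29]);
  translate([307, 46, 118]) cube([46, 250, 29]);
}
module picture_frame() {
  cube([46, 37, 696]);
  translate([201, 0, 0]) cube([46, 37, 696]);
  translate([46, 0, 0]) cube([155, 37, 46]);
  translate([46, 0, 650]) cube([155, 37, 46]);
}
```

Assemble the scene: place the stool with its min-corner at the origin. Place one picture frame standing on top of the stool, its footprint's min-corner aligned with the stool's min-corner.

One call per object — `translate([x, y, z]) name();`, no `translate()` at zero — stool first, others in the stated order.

stool();
translate([0, 0, 389]) picture_frame();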